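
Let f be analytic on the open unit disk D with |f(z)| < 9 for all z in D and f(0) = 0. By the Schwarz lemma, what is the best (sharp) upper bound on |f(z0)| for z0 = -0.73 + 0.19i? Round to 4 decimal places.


Step 1: g = f/9 maps D -> D with g(0) = 0, so by the Schwarz lemma |g(z)| <= |z|, i.e. |f(z)| <= 9|z|; this is sharp (f(z) = 9z).
Step 2: |z0|^2 = (-0.73)^2 + 0.19^2 = 0.569
Step 3: |z0| = sqrt(0.569) = 0.754321
Step 4: Best bound = 9 * |z0| = 9 * 0.754321 = 6.7889

6.7889


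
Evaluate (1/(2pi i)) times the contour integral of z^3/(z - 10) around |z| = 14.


Step 1: f(z) = z^3, a = 10 is inside |z| = 14
Step 2: By Cauchy integral formula: (1/(2pi*i)) * integral = f(a)
Step 3: f(10) = 10^3 = 1000

1000


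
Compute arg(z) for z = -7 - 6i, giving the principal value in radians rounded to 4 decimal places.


Step 1: z = -7 - 6i
Step 2: arg(z) = atan2(-6, -7)
Step 3: arg(z) = -2.433

-2.433


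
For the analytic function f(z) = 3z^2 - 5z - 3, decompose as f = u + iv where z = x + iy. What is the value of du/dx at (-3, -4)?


Step 1: f(z) = 3(x+iy)^2 - 5(x+iy) - 3
Step 2: u = 3(x^2 - y^2) - 5x - 3
Step 3: u_x = 6x - 5
Step 4: At (-3, -4): u_x = -18 - 5 = -23

-23


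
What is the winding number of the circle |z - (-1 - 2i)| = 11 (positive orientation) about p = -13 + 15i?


Step 1: Center c = (-1, -2), radius = 11
Step 2: |p - c|^2 = (-12)^2 + 17^2 = 433
Step 3: r^2 = 121
Step 4: |p-c| > r so winding number = 0

0


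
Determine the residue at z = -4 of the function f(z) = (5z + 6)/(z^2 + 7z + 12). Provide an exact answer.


Step 1: Q(z) = z^2 + 7z + 12 = (z + 4)(z + 3)
Step 2: Q'(z) = 2z + 7
Step 3: Q'(-4) = -1, P(-4) = -14
Step 4: Res = P(-4)/Q'(-4) = -14/(-1) = 14

14


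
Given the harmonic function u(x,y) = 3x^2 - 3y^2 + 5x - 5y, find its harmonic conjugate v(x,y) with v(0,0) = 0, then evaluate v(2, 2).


Step 1: v_x = -u_y = 6y + 5
Step 2: v_y = u_x = 6x + 5
Step 3: v = 6xy + 5x + 5y + C
Step 4: v(0,0) = 0 => C = 0
Step 5: v(2, 2) = 44

44


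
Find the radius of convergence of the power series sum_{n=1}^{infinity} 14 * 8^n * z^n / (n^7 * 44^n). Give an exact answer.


Step 1: General term a_n = 14 * 8^n / (n^7 * 44^n)
Step 2: By the root test, |a_n|^(1/n) = 14^(1/n) * 8 / (n^(7/n) * 44) -> 8/44 as n -> infinity (since 14^(1/n) -> 1 and n^(7/n) -> 1)
Step 3: R = 1/lim|a_n|^(1/n) = 44/8 = 11/2

11/2


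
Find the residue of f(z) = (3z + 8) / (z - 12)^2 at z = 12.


Step 1: Pole of order 2 at z = 12
Step 2: Res = lim d/dz [(z - 12)^2 * f(z)] as z -> 12
Step 3: (z - 12)^2 * f(z) = 3z + 8
Step 4: d/dz[3z + 8] = 3

3


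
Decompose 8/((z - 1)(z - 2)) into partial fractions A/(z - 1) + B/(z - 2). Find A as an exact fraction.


Step 1: Multiply both sides by (z - 1) and set z = 1
Step 2: A = 8 / (1 - 2)
Step 3: A = 8 / (-1)
Step 4: A = -8

-8


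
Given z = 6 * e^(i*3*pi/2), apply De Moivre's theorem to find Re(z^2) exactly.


Step 1: By De Moivre's theorem, z^2 = 6^2 * e^(i*2*3*pi/2) = 36 * (cos(3*pi) + i*sin(3*pi))
Step 2: |z|^2 = 6^2 = 36
Step 3: Reduce the angle mod 2*pi: 3*pi - 2*pi = pi
Step 4: cos(pi) = -1
Step 5: Re(z^2) = 36 * (-1) = -36

-36


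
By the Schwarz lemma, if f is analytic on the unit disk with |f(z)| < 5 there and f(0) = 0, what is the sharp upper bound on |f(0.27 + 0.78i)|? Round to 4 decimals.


Step 1: g = f/5 maps D -> D with g(0) = 0, so by the Schwarz lemma |g(z)| <= |z|, i.e. |f(z)| <= 5|z|; this is sharp (f(z) = 5z).
Step 2: |z0|^2 = 0.27^2 + 0.78^2 = 0.6813
Step 3: |z0| = sqrt(0.6813) = 0.825409
Step 4: Best bound = 5 * |z0| = 5 * 0.825409 = 4.127

4.127


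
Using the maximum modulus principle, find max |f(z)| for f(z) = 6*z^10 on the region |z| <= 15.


Step 1: On |z| = 15, |f(z)| = 6 * |z|^10 = 6 * 15^10
Step 2: By maximum modulus principle, maximum is on boundary.
Step 3: Maximum = 6 * 576650390625 = 3459902343750

3459902343750


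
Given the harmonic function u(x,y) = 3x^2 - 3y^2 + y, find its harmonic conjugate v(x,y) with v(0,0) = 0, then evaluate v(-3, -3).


Step 1: v_x = -u_y = 6y - 1
Step 2: v_y = u_x = 6x + 0
Step 3: v = 6xy - x + C
Step 4: v(0,0) = 0 => C = 0
Step 5: v(-3, -3) = 57

57


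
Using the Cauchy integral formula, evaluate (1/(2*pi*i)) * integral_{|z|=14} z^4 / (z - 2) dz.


Step 1: f(z) = z^4, a = 2 is inside |z| = 14
Step 2: By Cauchy integral formula: (1/(2pi*i)) * integral = f(a)
Step 3: f(2) = 2^4 = 16

16


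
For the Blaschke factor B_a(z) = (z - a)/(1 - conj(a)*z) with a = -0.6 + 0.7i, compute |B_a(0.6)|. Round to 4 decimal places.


Step 1: Numerator z0 - a = 0.6 - (-0.6 + 0.7i) = 1.2 - 0.7i
Step 2: Denominator 1 - conj(a)*z0 = 1 - (-0.6 - 0.7i)*0.6 = 1.36 + 0.42i
Step 3: |z0 - a|^2 = 1.2^2 + (-0.7)^2 = 1.93; |1 - conj(a)*z0|^2 = 1.36^2 + 0.42^2 = 2.026
Step 4: |B_a(0.6)| = sqrt(1.93 / 2.026) = sqrt(0.952616)
Step 5: = 0.976

0.976


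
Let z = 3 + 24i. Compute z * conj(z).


Step 1: conj(z) = 3 - 24i
Step 2: z * conj(z) = 3^2 + 24^2
Step 3: = 9 + 576 = 585

585


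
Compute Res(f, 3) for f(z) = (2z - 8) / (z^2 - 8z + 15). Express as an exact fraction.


Step 1: Q(z) = z^2 - 8z + 15 = (z - 3)(z - 5)
Step 2: Q'(z) = 2z - 8
Step 3: Q'(3) = -2, P(3) = -2
Step 4: Res = P(3)/Q'(3) = -2/(-2) = 1

1


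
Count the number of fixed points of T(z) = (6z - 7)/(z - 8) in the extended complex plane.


Step 1: Fixed points satisfy T(z) = z
Step 2: z^2 - 14z + 7 = 0
Step 3: Discriminant = (-14)^2 - 4*1*7 = 168
Step 4: Number of fixed points = 2

2


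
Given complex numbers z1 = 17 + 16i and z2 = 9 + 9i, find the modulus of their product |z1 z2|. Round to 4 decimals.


Step 1: |z1| = sqrt(17^2 + 16^2) = sqrt(545)
Step 2: |z2| = sqrt(9^2 + 9^2) = sqrt(162)
Step 3: |z1*z2| = |z1|*|z2| = sqrt(545) * sqrt(162) = sqrt(545 * 162) = sqrt(88290)
Step 4: = 297.1363

297.1363


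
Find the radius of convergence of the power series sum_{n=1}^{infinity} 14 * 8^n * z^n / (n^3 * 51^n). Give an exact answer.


Step 1: General term a_n = 14 * 8^n / (n^3 * 51^n)
Step 2: By the root test, |a_n|^(1/n) = 14^(1/n) * 8 / (n^(3/n) * 51) -> 8/51 as n -> infinity (since 14^(1/n) -> 1 and n^(3/n) -> 1)
Step 3: R = 1/lim|a_n|^(1/n) = 51/8

51/8


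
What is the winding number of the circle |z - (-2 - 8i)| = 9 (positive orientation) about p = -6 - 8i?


Step 1: Center c = (-2, -8), radius = 9
Step 2: |p - c|^2 = (-4)^2 + 0^2 = 16
Step 3: r^2 = 81
Step 4: |p-c| < r so winding number = 1

1


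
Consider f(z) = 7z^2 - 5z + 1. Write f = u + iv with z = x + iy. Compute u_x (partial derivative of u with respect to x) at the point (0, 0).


Step 1: f(z) = 7(x+iy)^2 - 5(x+iy) + 1
Step 2: u = 7(x^2 - y^2) - 5x + 1
Step 3: u_x = 14x - 5
Step 4: At (0, 0): u_x = 0 - 5 = -5

-5


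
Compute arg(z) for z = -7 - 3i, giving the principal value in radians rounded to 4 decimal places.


Step 1: z = -7 - 3i
Step 2: arg(z) = atan2(-3, -7)
Step 3: arg(z) = -2.7367

-2.7367


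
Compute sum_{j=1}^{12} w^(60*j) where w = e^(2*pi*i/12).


Step 1: The sum sum_{j=1}^{n} w^(k*j) equals n if n | k, else 0.
Step 2: Here n = 12, k = 60
Step 3: Does n divide k? 12 | 60 -> True
Step 4: Sum = 12

12


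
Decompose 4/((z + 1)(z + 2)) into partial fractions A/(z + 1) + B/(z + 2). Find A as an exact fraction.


Step 1: Multiply both sides by (z + 1) and set z = -1
Step 2: A = 4 / (-1 + 2)
Step 3: A = 4 / 1
Step 4: A = 4

4


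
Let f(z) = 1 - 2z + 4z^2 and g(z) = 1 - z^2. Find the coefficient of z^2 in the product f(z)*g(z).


Step 1: z^2 term in f*g comes from: (1)*(-z^2) + (-2z)*(0) + (4z^2)*(1)
Step 2: = -1 + 0 + 4
Step 3: = 3

3


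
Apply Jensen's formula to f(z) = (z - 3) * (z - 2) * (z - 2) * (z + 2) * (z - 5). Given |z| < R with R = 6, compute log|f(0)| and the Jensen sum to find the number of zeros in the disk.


Jensen's formula: (1/2pi)*integral log|f(Re^it)|dt = log|f(0)| + sum_{|a_k|<R} log(R/|a_k|)
Step 1: f(0) = (-3) * (-2) * (-2) * 2 * (-5) = 120
Step 2: log|f(0)| = log|3| + log|2| + log|2| + log|-2| + log|5| = 4.7875
Step 3: Zeros inside |z| < 6: 3, 2, 2, -2, 5
Step 4: Jensen sum = log(6/3) + log(6/2) + log(6/2) + log(6/2) + log(6/5) = 4.1713
Step 5: n(R) = number of terms in the Jensen sum = count of zeros inside |z| < 6 = 5

5


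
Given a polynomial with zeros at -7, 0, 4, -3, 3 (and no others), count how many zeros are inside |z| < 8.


Step 1: Check each root:
  z = -7: |-7| = 7 < 8
  z = 0: |0| = 0 < 8
  z = 4: |4| = 4 < 8
  z = -3: |-3| = 3 < 8
  z = 3: |3| = 3 < 8
Step 2: Count = 5

5


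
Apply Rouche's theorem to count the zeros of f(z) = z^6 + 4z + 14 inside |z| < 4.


Step 1: On |z| = 4 the three terms have sizes |z^6| = 4^6 = 4096, |4z| = 4*4 = 16, |14| = 14
Step 2: The dominant term is g(z) = z^6; let h(z) = 4z + 14 so f = g + h
Step 3: On |z| = 4: |g| = 4096 and |h| <= 16 + 14 = 30
Step 4: Since 4096 > 30, |h| < |g| on |z| = 4, so by Rouche f has the same number of zeros as g inside |z| < 4
Step 5: g(z) = z^6 has 6 zeros (all at the origin) inside |z| < 4. Answer = 6

6


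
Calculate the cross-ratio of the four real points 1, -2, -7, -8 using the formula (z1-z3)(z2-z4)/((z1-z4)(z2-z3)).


Step 1: (z1-z3)(z2-z4) = 8 * 6 = 48
Step 2: (z1-z4)(z2-z3) = 9 * 5 = 45
Step 3: Cross-ratio = 48/45 = 16/15

16/15


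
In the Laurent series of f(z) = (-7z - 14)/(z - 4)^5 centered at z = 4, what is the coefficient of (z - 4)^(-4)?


Step 1: Write the numerator in powers of (z - 4): -7z - 14 = -7(z - 4) + (-7*4 - 14) = -7(z - 4) - 42
Step 2: Divide by (z - 4)^5: f(z) = -42(z - 4)^(-5) - 7(z - 4)^(-4)
Step 3: This finite sum is the Laurent series of f about z = 4.
Step 4: Coefficient of (z - 4)^(-4) = coefficient of (z - 4) in the re-centred numerator = -7

-7


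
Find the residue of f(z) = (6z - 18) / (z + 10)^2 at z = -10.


Step 1: Pole of order 2 at z = -10
Step 2: Res = lim d/dz [(z + 10)^2 * f(z)] as z -> -10
Step 3: (z + 10)^2 * f(z) = 6z - 18
Step 4: d/dz[6z - 18] = 6

6


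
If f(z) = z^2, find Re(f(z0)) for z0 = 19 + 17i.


Step 1: z0 = 19 + 17i
Step 2: z0^2 = 19^2 - 17^2 + 646i
Step 3: real part = 361 - 289 = 72

72


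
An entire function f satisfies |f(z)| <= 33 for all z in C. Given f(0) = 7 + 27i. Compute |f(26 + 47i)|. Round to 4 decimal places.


Step 1: By Liouville's theorem, a bounded entire function is constant.
Step 2: f(z) = f(0) = 7 + 27i for all z.
Step 3: |f(w)| = |7 + 27i| = sqrt(49 + 729)
Step 4: = 27.8927

27.8927


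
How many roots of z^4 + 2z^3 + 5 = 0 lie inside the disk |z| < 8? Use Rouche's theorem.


Step 1: On |z| = 8 the three terms have sizes |z^4| = 8^4 = 4096, |2z^3| = 2*8^3 = 1024, |5| = 5
Step 2: The dominant term is g(z) = z^4; let h(z) = 2z^3 + 5 so f = g + h
Step 3: On |z| = 8: |g| = 4096 and |h| <= 1024 + 5 = 1029
Step 4: Since 4096 > 1029, |h| < |g| on |z| = 8, so by Rouche f has the same number of zeros as g inside |z| < 8
Step 5: g(z) = z^4 has 4 zeros (all at the origin) inside |z| < 8. Answer = 4

4


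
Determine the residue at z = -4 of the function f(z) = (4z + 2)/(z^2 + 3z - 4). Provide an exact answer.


Step 1: Q(z) = z^2 + 3z - 4 = (z + 4)(z - 1)
Step 2: Q'(z) = 2z + 3
Step 3: Q'(-4) = -5, P(-4) = -14
Step 4: Res = P(-4)/Q'(-4) = -14/(-5) = 14/5

14/5


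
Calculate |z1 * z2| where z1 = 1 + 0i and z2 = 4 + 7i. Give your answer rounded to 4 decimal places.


Step 1: |z1| = sqrt(1^2 + 0^2) = sqrt(1)
Step 2: |z2| = sqrt(4^2 + 7^2) = sqrt(65)
Step 3: |z1*z2| = |z1|*|z2| = sqrt(1) * sqrt(65) = sqrt(1 * 65) = sqrt(65)
Step 4: = 8.0623

8.0623


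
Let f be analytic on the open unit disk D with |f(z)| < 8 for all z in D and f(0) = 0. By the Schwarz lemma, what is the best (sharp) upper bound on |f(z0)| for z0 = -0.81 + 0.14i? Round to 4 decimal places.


Step 1: g = f/8 maps D -> D with g(0) = 0, so by the Schwarz lemma |g(z)| <= |z|, i.e. |f(z)| <= 8|z|; this is sharp (f(z) = 8z).
Step 2: |z0|^2 = (-0.81)^2 + 0.14^2 = 0.6757
Step 3: |z0| = sqrt(0.6757) = 0.82201
Step 4: Best bound = 8 * |z0| = 8 * 0.82201 = 6.5761

6.5761


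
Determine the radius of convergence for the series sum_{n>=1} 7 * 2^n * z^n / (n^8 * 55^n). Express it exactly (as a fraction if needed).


Step 1: General term a_n = 7 * 2^n / (n^8 * 55^n)
Step 2: By the root test, |a_n|^(1/n) = 7^(1/n) * 2 / (n^(8/n) * 55) -> 2/55 as n -> infinity (since 7^(1/n) -> 1 and n^(8/n) -> 1)
Step 3: R = 1/lim|a_n|^(1/n) = 55/2

55/2


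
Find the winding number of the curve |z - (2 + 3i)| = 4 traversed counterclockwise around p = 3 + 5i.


Step 1: Center c = (2, 3), radius = 4
Step 2: |p - c|^2 = 1^2 + 2^2 = 5
Step 3: r^2 = 16
Step 4: |p-c| < r so winding number = 1

1


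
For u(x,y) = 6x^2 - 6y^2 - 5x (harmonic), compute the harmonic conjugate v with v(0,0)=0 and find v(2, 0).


Step 1: v_x = -u_y = 12y + 0
Step 2: v_y = u_x = 12x - 5
Step 3: v = 12xy - 5y + C
Step 4: v(0,0) = 0 => C = 0
Step 5: v(2, 0) = 0

0


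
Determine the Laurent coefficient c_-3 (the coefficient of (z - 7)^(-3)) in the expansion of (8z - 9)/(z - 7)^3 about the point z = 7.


Step 1: Write the numerator in powers of (z - 7): 8z - 9 = 8(z - 7) + (8*7 - 9) = 8(z - 7) + 47
Step 2: Divide by (z - 7)^3: f(z) = 47(z - 7)^(-3) + 8(z - 7)^(-2)
Step 3: This finite sum is the Laurent series of f about z = 7.
Step 4: Coefficient of (z - 7)^(-3) = 8*7 - 9 = 47

47


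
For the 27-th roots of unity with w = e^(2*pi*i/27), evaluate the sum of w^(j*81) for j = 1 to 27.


Step 1: The sum sum_{j=1}^{n} w^(k*j) equals n if n | k, else 0.
Step 2: Here n = 27, k = 81
Step 3: Does n divide k? 27 | 81 -> True
Step 4: Sum = 27

27


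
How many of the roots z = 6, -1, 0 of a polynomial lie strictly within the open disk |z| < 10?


Step 1: Check each root:
  z = 6: |6| = 6 < 10
  z = -1: |-1| = 1 < 10
  z = 0: |0| = 0 < 10
Step 2: Count = 3

3


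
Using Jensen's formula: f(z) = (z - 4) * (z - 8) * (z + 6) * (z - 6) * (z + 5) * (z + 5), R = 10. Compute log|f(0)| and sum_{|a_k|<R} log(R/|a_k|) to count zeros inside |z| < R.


Jensen's formula: (1/2pi)*integral log|f(Re^it)|dt = log|f(0)| + sum_{|a_k|<R} log(R/|a_k|)
Step 1: f(0) = (-4) * (-8) * 6 * (-6) * 5 * 5 = -28800
Step 2: log|f(0)| = log|4| + log|8| + log|-6| + log|6| + log|-5| + log|-5| = 10.2681
Step 3: Zeros inside |z| < 10: 4, 8, -6, 6, -5, -5
Step 4: Jensen sum = log(10/4) + log(10/8) + log(10/6) + log(10/6) + log(10/5) + log(10/5) = 3.5474
Step 5: n(R) = number of terms in the Jensen sum = count of zeros inside |z| < 10 = 6

6


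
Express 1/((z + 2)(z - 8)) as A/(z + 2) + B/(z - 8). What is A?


Step 1: Multiply both sides by (z + 2) and set z = -2
Step 2: A = 1 / (-2 - 8)
Step 3: A = 1 / (-10)
Step 4: A = -1/10

-1/10


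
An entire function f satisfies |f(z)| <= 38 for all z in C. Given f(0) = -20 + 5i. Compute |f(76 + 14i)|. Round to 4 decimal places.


Step 1: By Liouville's theorem, a bounded entire function is constant.
Step 2: f(z) = f(0) = -20 + 5i for all z.
Step 3: |f(w)| = |-20 + 5i| = sqrt(400 + 25)
Step 4: = 20.6155

20.6155


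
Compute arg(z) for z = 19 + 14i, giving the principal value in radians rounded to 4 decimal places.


Step 1: z = 19 + 14i
Step 2: arg(z) = atan2(14, 19)
Step 3: arg(z) = 0.635

0.635


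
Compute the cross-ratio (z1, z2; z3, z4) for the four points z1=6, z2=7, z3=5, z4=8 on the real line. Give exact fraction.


Step 1: (z1-z3)(z2-z4) = 1 * (-1) = -1
Step 2: (z1-z4)(z2-z3) = (-2) * 2 = -4
Step 3: Cross-ratio = 1/4 = 1/4

1/4


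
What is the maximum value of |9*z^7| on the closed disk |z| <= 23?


Step 1: On |z| = 23, |f(z)| = 9 * |z|^7 = 9 * 23^7
Step 2: By maximum modulus principle, maximum is on boundary.
Step 3: Maximum = 9 * 3404825447 = 30643429023

30643429023


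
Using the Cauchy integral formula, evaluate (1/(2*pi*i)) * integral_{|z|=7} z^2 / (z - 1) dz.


Step 1: f(z) = z^2, a = 1 is inside |z| = 7
Step 2: By Cauchy integral formula: (1/(2pi*i)) * integral = f(a)
Step 3: f(1) = 1^2 = 1

1


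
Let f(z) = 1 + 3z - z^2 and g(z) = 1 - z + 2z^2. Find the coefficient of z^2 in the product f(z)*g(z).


Step 1: z^2 term in f*g comes from: (1)*(2z^2) + (3z)*(-z) + (-z^2)*(1)
Step 2: = 2 - 3 - 1
Step 3: = -2

-2


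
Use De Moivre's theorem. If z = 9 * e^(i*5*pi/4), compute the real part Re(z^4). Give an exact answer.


Step 1: By De Moivre's theorem, z^4 = 9^4 * e^(i*4*5*pi/4) = 6561 * (cos(5*pi) + i*sin(5*pi))
Step 2: |z|^4 = 9^4 = 6561
Step 3: Reduce the angle mod 2*pi: 5*pi - 4*pi = pi
Step 4: cos(pi) = -1
Step 5: Re(z^4) = 6561 * (-1) = -6561

-6561


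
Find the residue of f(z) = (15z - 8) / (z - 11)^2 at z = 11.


Step 1: Pole of order 2 at z = 11
Step 2: Res = lim d/dz [(z - 11)^2 * f(z)] as z -> 11
Step 3: (z - 11)^2 * f(z) = 15z - 8
Step 4: d/dz[15z - 8] = 15

15


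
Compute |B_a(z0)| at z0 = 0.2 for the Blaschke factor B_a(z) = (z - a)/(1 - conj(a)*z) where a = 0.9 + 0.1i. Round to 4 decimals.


Step 1: Numerator z0 - a = 0.2 - (0.9 + 0.1i) = -0.7 - 0.1i
Step 2: Denominator 1 - conj(a)*z0 = 1 - (0.9 - 0.1i)*0.2 = 0.82 + 0.02i
Step 3: |z0 - a|^2 = (-0.7)^2 + (-0.1)^2 = 0.5; |1 - conj(a)*z0|^2 = 0.82^2 + 0.02^2 = 0.6728
Step 4: |B_a(0.2)| = sqrt(0.5 / 0.6728) = sqrt(0.743163)
Step 5: = 0.8621

0.8621


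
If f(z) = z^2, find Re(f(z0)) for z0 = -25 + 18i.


Step 1: z0 = -25 + 18i
Step 2: z0^2 = (-25)^2 - 18^2 - 900i
Step 3: real part = 625 - 324 = 301

301


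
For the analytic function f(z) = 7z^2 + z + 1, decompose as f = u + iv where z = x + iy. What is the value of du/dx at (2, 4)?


Step 1: f(z) = 7(x+iy)^2 + (x+iy) + 1
Step 2: u = 7(x^2 - y^2) + x + 1
Step 3: u_x = 14x + 1
Step 4: At (2, 4): u_x = 28 + 1 = 29

29


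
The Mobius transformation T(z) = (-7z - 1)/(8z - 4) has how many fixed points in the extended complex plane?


Step 1: Fixed points satisfy T(z) = z
Step 2: 8z^2 + 3z + 1 = 0
Step 3: Discriminant = 3^2 - 4*8*1 = -23
Step 4: Number of fixed points = 2

2


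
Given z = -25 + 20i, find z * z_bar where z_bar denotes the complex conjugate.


Step 1: conj(z) = -25 - 20i
Step 2: z * conj(z) = (-25)^2 + 20^2
Step 3: = 625 + 400 = 1025

1025


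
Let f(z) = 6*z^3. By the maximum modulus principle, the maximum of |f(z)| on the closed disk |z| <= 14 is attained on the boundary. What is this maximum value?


Step 1: On |z| = 14, |f(z)| = 6 * |z|^3 = 6 * 14^3
Step 2: By maximum modulus principle, maximum is on boundary.
Step 3: Maximum = 6 * 2744 = 16464

16464


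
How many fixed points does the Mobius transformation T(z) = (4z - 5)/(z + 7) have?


Step 1: Fixed points satisfy T(z) = z
Step 2: z^2 + 3z + 5 = 0
Step 3: Discriminant = 3^2 - 4*1*5 = -11
Step 4: Number of fixed points = 2

2


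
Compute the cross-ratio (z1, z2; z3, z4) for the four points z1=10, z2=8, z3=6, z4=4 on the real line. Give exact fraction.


Step 1: (z1-z3)(z2-z4) = 4 * 4 = 16
Step 2: (z1-z4)(z2-z3) = 6 * 2 = 12
Step 3: Cross-ratio = 16/12 = 4/3

4/3


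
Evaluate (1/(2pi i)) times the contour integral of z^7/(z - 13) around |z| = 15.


Step 1: f(z) = z^7, a = 13 is inside |z| = 15
Step 2: By Cauchy integral formula: (1/(2pi*i)) * integral = f(a)
Step 3: f(13) = 13^7 = 62748517

62748517


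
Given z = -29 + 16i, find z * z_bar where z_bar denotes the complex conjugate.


Step 1: conj(z) = -29 - 16i
Step 2: z * conj(z) = (-29)^2 + 16^2
Step 3: = 841 + 256 = 1097

1097


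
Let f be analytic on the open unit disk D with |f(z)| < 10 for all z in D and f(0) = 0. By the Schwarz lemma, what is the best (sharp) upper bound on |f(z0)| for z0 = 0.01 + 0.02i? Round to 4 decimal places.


Step 1: g = f/10 maps D -> D with g(0) = 0, so by the Schwarz lemma |g(z)| <= |z|, i.e. |f(z)| <= 10|z|; this is sharp (f(z) = 10z).
Step 2: |z0|^2 = 0.01^2 + 0.02^2 = 0.0005
Step 3: |z0| = sqrt(0.0005) = 0.022361
Step 4: Best bound = 10 * |z0| = 10 * 0.022361 = 0.2236

0.2236


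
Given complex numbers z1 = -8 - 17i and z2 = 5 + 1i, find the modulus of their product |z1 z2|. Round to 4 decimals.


Step 1: |z1| = sqrt((-8)^2 + (-17)^2) = sqrt(353)
Step 2: |z2| = sqrt(5^2 + 1^2) = sqrt(26)
Step 3: |z1*z2| = |z1|*|z2| = sqrt(353) * sqrt(26) = sqrt(353 * 26) = sqrt(9178)
Step 4: = 95.8019

95.8019


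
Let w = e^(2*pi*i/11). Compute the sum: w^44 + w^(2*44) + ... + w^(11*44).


Step 1: The sum sum_{j=1}^{n} w^(k*j) equals n if n | k, else 0.
Step 2: Here n = 11, k = 44
Step 3: Does n divide k? 11 | 44 -> True
Step 4: Sum = 11

11


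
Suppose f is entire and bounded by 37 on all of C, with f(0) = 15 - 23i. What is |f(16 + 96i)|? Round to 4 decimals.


Step 1: By Liouville's theorem, a bounded entire function is constant.
Step 2: f(z) = f(0) = 15 - 23i for all z.
Step 3: |f(w)| = |15 - 23i| = sqrt(225 + 529)
Step 4: = 27.4591

27.4591


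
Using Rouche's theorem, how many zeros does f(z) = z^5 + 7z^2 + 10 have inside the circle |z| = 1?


Step 1: On |z| = 1 the three terms have sizes |z^5| = 1^5 = 1, |7z^2| = 7*1^2 = 7, |10| = 10
Step 2: The dominant term is g(z) = 10; let h(z) = z^5 + 7z^2 so f = g + h
Step 3: On |z| = 1: |g| = 10 and |h| <= 1 + 7 = 8
Step 4: Since 10 > 8, |h| < |g| on |z| = 1, so by Rouche f has the same number of zeros as g inside |z| < 1
Step 5: g(z) = 10 is a nonzero constant with no zeros inside |z| < 1. Answer = 0

0


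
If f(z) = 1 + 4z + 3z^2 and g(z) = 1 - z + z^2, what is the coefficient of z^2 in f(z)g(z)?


Step 1: z^2 term in f*g comes from: (1)*(z^2) + (4z)*(-z) + (3z^2)*(1)
Step 2: = 1 - 4 + 3
Step 3: = 0

0


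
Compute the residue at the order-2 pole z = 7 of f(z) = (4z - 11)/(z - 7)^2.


Step 1: Pole of order 2 at z = 7
Step 2: Res = lim d/dz [(z - 7)^2 * f(z)] as z -> 7
Step 3: (z - 7)^2 * f(z) = 4z - 11
Step 4: d/dz[4z - 11] = 4

4


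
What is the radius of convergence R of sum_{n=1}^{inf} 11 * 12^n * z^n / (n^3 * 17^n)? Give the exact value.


Step 1: General term a_n = 11 * 12^n / (n^3 * 17^n)
Step 2: By the root test, |a_n|^(1/n) = 11^(1/n) * 12 / (n^(3/n) * 17) -> 12/17 as n -> infinity (since 11^(1/n) -> 1 and n^(3/n) -> 1)
Step 3: R = 1/lim|a_n|^(1/n) = 17/12

17/12


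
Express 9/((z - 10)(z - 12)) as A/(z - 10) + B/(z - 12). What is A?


Step 1: Multiply both sides by (z - 10) and set z = 10
Step 2: A = 9 / (10 - 12)
Step 3: A = 9 / (-2)
Step 4: A = -9/2

-9/2


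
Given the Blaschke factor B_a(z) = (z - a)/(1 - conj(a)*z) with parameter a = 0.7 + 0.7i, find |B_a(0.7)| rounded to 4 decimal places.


Step 1: Numerator z0 - a = 0.7 - (0.7 + 0.7i) = 0 - 0.7i
Step 2: Denominator 1 - conj(a)*z0 = 1 - (0.7 - 0.7i)*0.7 = 0.51 + 0.49i
Step 3: |z0 - a|^2 = 0^2 + (-0.7)^2 = 0.49; |1 - conj(a)*z0|^2 = 0.51^2 + 0.49^2 = 0.5002
Step 4: |B_a(0.7)| = sqrt(0.49 / 0.5002) = sqrt(0.979608)
Step 5: = 0.9898

0.9898


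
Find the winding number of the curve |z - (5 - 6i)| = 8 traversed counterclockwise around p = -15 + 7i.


Step 1: Center c = (5, -6), radius = 8
Step 2: |p - c|^2 = (-20)^2 + 13^2 = 569
Step 3: r^2 = 64
Step 4: |p-c| > r so winding number = 0

0


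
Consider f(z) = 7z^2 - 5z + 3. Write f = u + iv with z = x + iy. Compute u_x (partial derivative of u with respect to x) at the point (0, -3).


Step 1: f(z) = 7(x+iy)^2 - 5(x+iy) + 3
Step 2: u = 7(x^2 - y^2) - 5x + 3
Step 3: u_x = 14x - 5
Step 4: At (0, -3): u_x = 0 - 5 = -5

-5


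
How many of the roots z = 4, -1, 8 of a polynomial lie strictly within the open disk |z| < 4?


Step 1: Check each root:
  z = 4: |4| = 4 >= 4
  z = -1: |-1| = 1 < 4
  z = 8: |8| = 8 >= 4
Step 2: Count = 1

1


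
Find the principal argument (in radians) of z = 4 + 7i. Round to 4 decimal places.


Step 1: z = 4 + 7i
Step 2: arg(z) = atan2(7, 4)
Step 3: arg(z) = 1.0517

1.0517


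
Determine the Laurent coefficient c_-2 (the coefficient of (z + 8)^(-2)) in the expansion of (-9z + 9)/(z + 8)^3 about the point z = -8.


Step 1: Write the numerator in powers of (z + 8): -9z + 9 = -9(z + 8) + (-9*(-8) + 9) = -9(z + 8) + 81
Step 2: Divide by (z + 8)^3: f(z) = 81(z + 8)^(-3) - 9(z + 8)^(-2)
Step 3: This finite sum is the Laurent series of f about z = -8.
Step 4: Coefficient of (z + 8)^(-2) = coefficient of (z + 8) in the re-centred numerator = -9

-9


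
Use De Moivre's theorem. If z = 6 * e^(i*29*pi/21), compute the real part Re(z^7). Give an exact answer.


Step 1: By De Moivre's theorem, z^7 = 6^7 * e^(i*7*29*pi/21) = 279936 * (cos(29*pi/3) + i*sin(29*pi/3))
Step 2: |z|^7 = 6^7 = 279936
Step 3: Reduce the angle mod 2*pi: 29*pi/3 - 8*pi = 5*pi/3
Step 4: cos(5*pi/3) = 1/2
Step 5: Re(z^7) = 279936 * 1/2 = 139968

139968


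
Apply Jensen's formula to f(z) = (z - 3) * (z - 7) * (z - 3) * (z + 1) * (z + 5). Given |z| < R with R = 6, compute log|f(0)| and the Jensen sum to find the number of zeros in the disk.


Jensen's formula: (1/2pi)*integral log|f(Re^it)|dt = log|f(0)| + sum_{|a_k|<R} log(R/|a_k|)
Step 1: f(0) = (-3) * (-7) * (-3) * 1 * 5 = -315
Step 2: log|f(0)| = log|3| + log|7| + log|3| + log|-1| + log|-5| = 5.7526
Step 3: Zeros inside |z| < 6: 3, 3, -1, -5
Step 4: Jensen sum = log(6/3) + log(6/3) + log(6/1) + log(6/5) = 3.3604
Step 5: n(R) = number of terms in the Jensen sum = count of zeros inside |z| < 6 = 4

4


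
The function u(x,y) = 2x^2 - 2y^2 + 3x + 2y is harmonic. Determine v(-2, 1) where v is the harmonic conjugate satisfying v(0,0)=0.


Step 1: v_x = -u_y = 4y - 2
Step 2: v_y = u_x = 4x + 3
Step 3: v = 4xy - 2x + 3y + C
Step 4: v(0,0) = 0 => C = 0
Step 5: v(-2, 1) = -1

-1


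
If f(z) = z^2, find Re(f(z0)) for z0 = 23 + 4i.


Step 1: z0 = 23 + 4i
Step 2: z0^2 = 23^2 - 4^2 + 184i
Step 3: real part = 529 - 16 = 513

513


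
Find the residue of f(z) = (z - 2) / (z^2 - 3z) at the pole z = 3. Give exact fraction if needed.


Step 1: Q(z) = z^2 - 3z = (z - 3)(z)
Step 2: Q'(z) = 2z - 3
Step 3: Q'(3) = 3, P(3) = 1
Step 4: Res = P(3)/Q'(3) = 1/3 = 1/3

1/3


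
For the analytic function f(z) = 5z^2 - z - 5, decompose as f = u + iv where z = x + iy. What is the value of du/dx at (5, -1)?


Step 1: f(z) = 5(x+iy)^2 - (x+iy) - 5
Step 2: u = 5(x^2 - y^2) - x - 5
Step 3: u_x = 10x - 1
Step 4: At (5, -1): u_x = 50 - 1 = 49

49


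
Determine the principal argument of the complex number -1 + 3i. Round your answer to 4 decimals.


Step 1: z = -1 + 3i
Step 2: arg(z) = atan2(3, -1)
Step 3: arg(z) = 1.8925

1.8925


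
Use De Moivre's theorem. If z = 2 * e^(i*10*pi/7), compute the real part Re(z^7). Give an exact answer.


Step 1: By De Moivre's theorem, z^7 = 2^7 * e^(i*7*10*pi/7) = 128 * (cos(10*pi) + i*sin(10*pi))
Step 2: |z|^7 = 2^7 = 128
Step 3: Reduce the angle mod 2*pi: 10*pi - 10*pi = 0
Step 4: cos(0) = 1
Step 5: Re(z^7) = 128 * 1 = 128

128


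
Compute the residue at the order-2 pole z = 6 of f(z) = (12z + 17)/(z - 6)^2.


Step 1: Pole of order 2 at z = 6
Step 2: Res = lim d/dz [(z - 6)^2 * f(z)] as z -> 6
Step 3: (z - 6)^2 * f(z) = 12z + 17
Step 4: d/dz[12z + 17] = 12

12


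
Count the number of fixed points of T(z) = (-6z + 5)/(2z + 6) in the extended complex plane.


Step 1: Fixed points satisfy T(z) = z
Step 2: 2z^2 + 12z - 5 = 0
Step 3: Discriminant = 12^2 - 4*2*(-5) = 184
Step 4: Number of fixed points = 2

2


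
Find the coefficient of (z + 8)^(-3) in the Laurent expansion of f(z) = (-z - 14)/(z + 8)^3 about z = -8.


Step 1: Write the numerator in powers of (z + 8): -z - 14 = -(z + 8) + (-1*(-8) - 14) = -(z + 8) - 6
Step 2: Divide by (z + 8)^3: f(z) = -6(z + 8)^(-3) - (z + 8)^(-2)
Step 3: This finite sum is the Laurent series of f about z = -8.
Step 4: Coefficient of (z + 8)^(-3) = -1*(-8) - 14 = -6

-6


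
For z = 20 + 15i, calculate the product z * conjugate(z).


Step 1: conj(z) = 20 - 15i
Step 2: z * conj(z) = 20^2 + 15^2
Step 3: = 400 + 225 = 625

625


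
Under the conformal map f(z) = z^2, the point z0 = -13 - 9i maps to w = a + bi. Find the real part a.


Step 1: z0 = -13 - 9i
Step 2: z0^2 = (-13)^2 - (-9)^2 + 234i
Step 3: real part = 169 - 81 = 88

88


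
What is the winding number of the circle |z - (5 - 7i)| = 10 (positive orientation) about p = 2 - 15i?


Step 1: Center c = (5, -7), radius = 10
Step 2: |p - c|^2 = (-3)^2 + (-8)^2 = 73
Step 3: r^2 = 100
Step 4: |p-c| < r so winding number = 1

1


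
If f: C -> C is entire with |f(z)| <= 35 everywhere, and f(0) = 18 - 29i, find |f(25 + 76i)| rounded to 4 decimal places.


Step 1: By Liouville's theorem, a bounded entire function is constant.
Step 2: f(z) = f(0) = 18 - 29i for all z.
Step 3: |f(w)| = |18 - 29i| = sqrt(324 + 841)
Step 4: = 34.1321

34.1321


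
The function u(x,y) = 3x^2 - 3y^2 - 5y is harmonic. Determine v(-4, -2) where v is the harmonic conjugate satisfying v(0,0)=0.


Step 1: v_x = -u_y = 6y + 5
Step 2: v_y = u_x = 6x + 0
Step 3: v = 6xy + 5x + C
Step 4: v(0,0) = 0 => C = 0
Step 5: v(-4, -2) = 28

28


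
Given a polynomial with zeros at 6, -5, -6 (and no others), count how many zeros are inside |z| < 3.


Step 1: Check each root:
  z = 6: |6| = 6 >= 3
  z = -5: |-5| = 5 >= 3
  z = -6: |-6| = 6 >= 3
Step 2: Count = 0

0


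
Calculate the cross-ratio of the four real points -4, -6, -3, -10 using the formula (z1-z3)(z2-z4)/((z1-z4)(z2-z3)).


Step 1: (z1-z3)(z2-z4) = (-1) * 4 = -4
Step 2: (z1-z4)(z2-z3) = 6 * (-3) = -18
Step 3: Cross-ratio = 4/18 = 2/9

2/9


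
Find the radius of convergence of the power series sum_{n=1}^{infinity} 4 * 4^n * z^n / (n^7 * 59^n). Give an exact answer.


Step 1: General term a_n = 4 * 4^n / (n^7 * 59^n)
Step 2: By the root test, |a_n|^(1/n) = 4^(1/n) * 4 / (n^(7/n) * 59) -> 4/59 as n -> infinity (since 4^(1/n) -> 1 and n^(7/n) -> 1)
Step 3: R = 1/lim|a_n|^(1/n) = 59/4

59/4


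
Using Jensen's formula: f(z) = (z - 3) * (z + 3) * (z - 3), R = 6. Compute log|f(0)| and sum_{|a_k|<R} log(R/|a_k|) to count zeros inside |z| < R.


Jensen's formula: (1/2pi)*integral log|f(Re^it)|dt = log|f(0)| + sum_{|a_k|<R} log(R/|a_k|)
Step 1: f(0) = (-3) * 3 * (-3) = 27
Step 2: log|f(0)| = log|3| + log|-3| + log|3| = 3.2958
Step 3: Zeros inside |z| < 6: 3, -3, 3
Step 4: Jensen sum = log(6/3) + log(6/3) + log(6/3) = 2.0794
Step 5: n(R) = number of terms in the Jensen sum = count of zeros inside |z| < 6 = 3

3


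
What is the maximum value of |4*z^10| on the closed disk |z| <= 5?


Step 1: On |z| = 5, |f(z)| = 4 * |z|^10 = 4 * 5^10
Step 2: By maximum modulus principle, maximum is on boundary.
Step 3: Maximum = 4 * 9765625 = 39062500

39062500


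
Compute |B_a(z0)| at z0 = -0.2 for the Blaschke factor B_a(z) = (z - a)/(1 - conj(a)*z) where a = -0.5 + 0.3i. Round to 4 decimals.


Step 1: Numerator z0 - a = -0.2 - (-0.5 + 0.3i) = 0.3 - 0.3i
Step 2: Denominator 1 - conj(a)*z0 = 1 - (-0.5 - 0.3i)*(-0.2) = 0.9 - 0.06i
Step 3: |z0 - a|^2 = 0.3^2 + (-0.3)^2 = 0.18; |1 - conj(a)*z0|^2 = 0.9^2 + (-0.06)^2 = 0.8136
Step 4: |B_a(-0.2)| = sqrt(0.18 / 0.8136) = sqrt(0.221239)
Step 5: = 0.4704

0.4704


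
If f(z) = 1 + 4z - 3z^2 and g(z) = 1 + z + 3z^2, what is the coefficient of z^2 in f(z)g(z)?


Step 1: z^2 term in f*g comes from: (1)*(3z^2) + (4z)*(z) + (-3z^2)*(1)
Step 2: = 3 + 4 - 3
Step 3: = 4

4


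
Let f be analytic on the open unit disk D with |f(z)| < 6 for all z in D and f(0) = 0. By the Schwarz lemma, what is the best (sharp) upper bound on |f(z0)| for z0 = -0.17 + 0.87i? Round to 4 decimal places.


Step 1: g = f/6 maps D -> D with g(0) = 0, so by the Schwarz lemma |g(z)| <= |z|, i.e. |f(z)| <= 6|z|; this is sharp (f(z) = 6z).
Step 2: |z0|^2 = (-0.17)^2 + 0.87^2 = 0.7858
Step 3: |z0| = sqrt(0.7858) = 0.886454
Step 4: Best bound = 6 * |z0| = 6 * 0.886454 = 5.3187

5.3187


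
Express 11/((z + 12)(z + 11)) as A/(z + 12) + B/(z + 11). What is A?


Step 1: Multiply both sides by (z + 12) and set z = -12
Step 2: A = 11 / (-12 + 11)
Step 3: A = 11 / (-1)
Step 4: A = -11

-11


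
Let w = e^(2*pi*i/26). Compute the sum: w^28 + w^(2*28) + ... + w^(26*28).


Step 1: The sum sum_{j=1}^{n} w^(k*j) equals n if n | k, else 0.
Step 2: Here n = 26, k = 28
Step 3: Does n divide k? 26 | 28 -> False
Step 4: Sum = 0

0


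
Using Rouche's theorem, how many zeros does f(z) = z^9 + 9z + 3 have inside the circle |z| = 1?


Step 1: On |z| = 1 the three terms have sizes |z^9| = 1^9 = 1, |9z| = 9*1 = 9, |3| = 3
Step 2: The dominant term is g(z) = 9z; let h(z) = z^9 + 3 so f = g + h
Step 3: On |z| = 1: |g| = 9 and |h| <= 1 + 3 = 4
Step 4: Since 9 > 4, |h| < |g| on |z| = 1, so by Rouche f has the same number of zeros as g inside |z| < 1
Step 5: g(z) = 9z has 1 zero (at the origin, multiplicity 1) inside |z| < 1. Answer = 1

1


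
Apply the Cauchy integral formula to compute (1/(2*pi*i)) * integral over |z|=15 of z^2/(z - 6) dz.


Step 1: f(z) = z^2, a = 6 is inside |z| = 15
Step 2: By Cauchy integral formula: (1/(2pi*i)) * integral = f(a)
Step 3: f(6) = 6^2 = 36

36


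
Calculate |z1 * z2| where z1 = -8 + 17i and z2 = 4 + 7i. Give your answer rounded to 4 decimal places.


Step 1: |z1| = sqrt((-8)^2 + 17^2) = sqrt(353)
Step 2: |z2| = sqrt(4^2 + 7^2) = sqrt(65)
Step 3: |z1*z2| = |z1|*|z2| = sqrt(353) * sqrt(65) = sqrt(353 * 65) = sqrt(22945)
Step 4: = 151.4761

151.4761


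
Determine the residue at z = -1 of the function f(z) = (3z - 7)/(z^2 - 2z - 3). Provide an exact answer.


Step 1: Q(z) = z^2 - 2z - 3 = (z + 1)(z - 3)
Step 2: Q'(z) = 2z - 2
Step 3: Q'(-1) = -4, P(-1) = -10
Step 4: Res = P(-1)/Q'(-1) = -10/(-4) = 5/2

5/2


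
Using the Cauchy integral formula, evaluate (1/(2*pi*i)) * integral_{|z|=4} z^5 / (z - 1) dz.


Step 1: f(z) = z^5, a = 1 is inside |z| = 4
Step 2: By Cauchy integral formula: (1/(2pi*i)) * integral = f(a)
Step 3: f(1) = 1^5 = 1

1


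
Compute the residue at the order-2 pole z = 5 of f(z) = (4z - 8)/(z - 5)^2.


Step 1: Pole of order 2 at z = 5
Step 2: Res = lim d/dz [(z - 5)^2 * f(z)] as z -> 5
Step 3: (z - 5)^2 * f(z) = 4z - 8
Step 4: d/dz[4z - 8] = 4

4


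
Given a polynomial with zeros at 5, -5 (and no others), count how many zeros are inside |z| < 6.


Step 1: Check each root:
  z = 5: |5| = 5 < 6
  z = -5: |-5| = 5 < 6
Step 2: Count = 2

2


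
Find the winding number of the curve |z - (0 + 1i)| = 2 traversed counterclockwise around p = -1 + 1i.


Step 1: Center c = (0, 1), radius = 2
Step 2: |p - c|^2 = (-1)^2 + 0^2 = 1
Step 3: r^2 = 4
Step 4: |p-c| < r so winding number = 1

1


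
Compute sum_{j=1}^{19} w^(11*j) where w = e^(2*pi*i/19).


Step 1: The sum sum_{j=1}^{n} w^(k*j) equals n if n | k, else 0.
Step 2: Here n = 19, k = 11
Step 3: Does n divide k? 19 | 11 -> False
Step 4: Sum = 0

0


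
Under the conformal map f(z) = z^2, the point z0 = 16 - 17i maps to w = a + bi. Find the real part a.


Step 1: z0 = 16 - 17i
Step 2: z0^2 = 16^2 - (-17)^2 - 544i
Step 3: real part = 256 - 289 = -33

-33


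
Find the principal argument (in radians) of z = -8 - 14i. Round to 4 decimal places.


Step 1: z = -8 - 14i
Step 2: arg(z) = atan2(-14, -8)
Step 3: arg(z) = -2.0899

-2.0899


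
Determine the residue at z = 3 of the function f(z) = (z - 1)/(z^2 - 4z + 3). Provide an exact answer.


Step 1: Q(z) = z^2 - 4z + 3 = (z - 3)(z - 1)
Step 2: Q'(z) = 2z - 4
Step 3: Q'(3) = 2, P(3) = 2
Step 4: Res = P(3)/Q'(3) = 2/2 = 1

1


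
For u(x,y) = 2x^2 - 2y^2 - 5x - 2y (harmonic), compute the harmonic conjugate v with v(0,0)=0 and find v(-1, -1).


Step 1: v_x = -u_y = 4y + 2
Step 2: v_y = u_x = 4x - 5
Step 3: v = 4xy + 2x - 5y + C
Step 4: v(0,0) = 0 => C = 0
Step 5: v(-1, -1) = 7

7


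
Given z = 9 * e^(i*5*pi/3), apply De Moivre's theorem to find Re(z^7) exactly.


Step 1: By De Moivre's theorem, z^7 = 9^7 * e^(i*7*5*pi/3) = 4782969 * (cos(35*pi/3) + i*sin(35*pi/3))
Step 2: |z|^7 = 9^7 = 4782969
Step 3: Reduce the angle mod 2*pi: 35*pi/3 - 10*pi = 5*pi/3
Step 4: cos(5*pi/3) = 1/2
Step 5: Re(z^7) = 4782969 * 1/2 = 4782969/2

4782969/2


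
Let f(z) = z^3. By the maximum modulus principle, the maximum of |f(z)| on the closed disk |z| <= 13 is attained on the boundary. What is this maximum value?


Step 1: On |z| = 13, |f(z)| = |z|^3 = 13^3
Step 2: By maximum modulus principle, maximum is on boundary.
Step 3: Maximum = 2197 = 2197

2197


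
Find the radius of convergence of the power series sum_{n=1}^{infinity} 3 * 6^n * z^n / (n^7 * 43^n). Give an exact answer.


Step 1: General term a_n = 3 * 6^n / (n^7 * 43^n)
Step 2: By the root test, |a_n|^(1/n) = 3^(1/n) * 6 / (n^(7/n) * 43) -> 6/43 as n -> infinity (since 3^(1/n) -> 1 and n^(7/n) -> 1)
Step 3: R = 1/lim|a_n|^(1/n) = 43/6

43/6


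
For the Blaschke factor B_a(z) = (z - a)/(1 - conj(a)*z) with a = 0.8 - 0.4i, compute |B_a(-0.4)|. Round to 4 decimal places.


Step 1: Numerator z0 - a = -0.4 - (0.8 - 0.4i) = -1.2 + 0.4i
Step 2: Denominator 1 - conj(a)*z0 = 1 - (0.8 + 0.4i)*(-0.4) = 1.32 + 0.16i
Step 3: |z0 - a|^2 = (-1.2)^2 + 0.4^2 = 1.6; |1 - conj(a)*z0|^2 = 1.32^2 + 0.16^2 = 1.768
Step 4: |B_a(-0.4)| = sqrt(1.6 / 1.768) = sqrt(0.904977)
Step 5: = 0.9513

0.9513


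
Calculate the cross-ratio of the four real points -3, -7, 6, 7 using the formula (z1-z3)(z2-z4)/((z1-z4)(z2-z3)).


Step 1: (z1-z3)(z2-z4) = (-9) * (-14) = 126
Step 2: (z1-z4)(z2-z3) = (-10) * (-13) = 130
Step 3: Cross-ratio = 126/130 = 63/65

63/65


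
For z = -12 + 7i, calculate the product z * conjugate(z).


Step 1: conj(z) = -12 - 7i
Step 2: z * conj(z) = (-12)^2 + 7^2
Step 3: = 144 + 49 = 193

193


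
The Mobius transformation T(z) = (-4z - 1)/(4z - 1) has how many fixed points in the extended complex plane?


Step 1: Fixed points satisfy T(z) = z
Step 2: 4z^2 + 3z + 1 = 0
Step 3: Discriminant = 3^2 - 4*4*1 = -7
Step 4: Number of fixed points = 2

2


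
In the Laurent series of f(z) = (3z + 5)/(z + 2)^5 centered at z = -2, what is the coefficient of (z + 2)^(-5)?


Step 1: Write the numerator in powers of (z + 2): 3z + 5 = 3(z + 2) + (3*(-2) + 5) = 3(z + 2) - 1
Step 2: Divide by (z + 2)^5: f(z) = -(z + 2)^(-5) + 3(z + 2)^(-4)
Step 3: This finite sum is the Laurent series of f about z = -2.
Step 4: Coefficient of (z + 2)^(-5) = 3*(-2) + 5 = -1

-1


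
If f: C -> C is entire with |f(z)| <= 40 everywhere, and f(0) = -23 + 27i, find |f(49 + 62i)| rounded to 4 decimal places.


Step 1: By Liouville's theorem, a bounded entire function is constant.
Step 2: f(z) = f(0) = -23 + 27i for all z.
Step 3: |f(w)| = |-23 + 27i| = sqrt(529 + 729)
Step 4: = 35.4683

35.4683


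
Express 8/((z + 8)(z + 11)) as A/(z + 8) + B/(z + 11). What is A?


Step 1: Multiply both sides by (z + 8) and set z = -8
Step 2: A = 8 / (-8 + 11)
Step 3: A = 8 / 3
Step 4: A = 8/3

8/3


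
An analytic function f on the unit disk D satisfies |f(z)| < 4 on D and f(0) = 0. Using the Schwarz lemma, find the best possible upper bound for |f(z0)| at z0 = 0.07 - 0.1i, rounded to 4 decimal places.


Step 1: g = f/4 maps D -> D with g(0) = 0, so by the Schwarz lemma |g(z)| <= |z|, i.e. |f(z)| <= 4|z|; this is sharp (f(z) = 4z).
Step 2: |z0|^2 = 0.07^2 + (-0.1)^2 = 0.0149
Step 3: |z0| = sqrt(0.0149) = 0.122066
Step 4: Best bound = 4 * |z0| = 4 * 0.122066 = 0.4883

0.4883


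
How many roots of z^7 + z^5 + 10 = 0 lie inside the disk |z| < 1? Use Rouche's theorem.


Step 1: On |z| = 1 the three terms have sizes |z^7| = 1^7 = 1, |z^5| = 1^5 = 1, |10| = 10
Step 2: The dominant term is g(z) = 10; let h(z) = z^7 + z^5 so f = g + h
Step 3: On |z| = 1: |g| = 10 and |h| <= 1 + 1 = 2
Step 4: Since 10 > 2, |h| < |g| on |z| = 1, so by Rouche f has the same number of zeros as g inside |z| < 1
Step 5: g(z) = 10 is a nonzero constant with no zeros inside |z| < 1. Answer = 0

0


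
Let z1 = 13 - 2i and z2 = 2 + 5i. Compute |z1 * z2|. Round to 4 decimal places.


Step 1: |z1| = sqrt(13^2 + (-2)^2) = sqrt(173)
Step 2: |z2| = sqrt(2^2 + 5^2) = sqrt(29)
Step 3: |z1*z2| = |z1|*|z2| = sqrt(173) * sqrt(29) = sqrt(173 * 29) = sqrt(5017)
Step 4: = 70.8308

70.8308


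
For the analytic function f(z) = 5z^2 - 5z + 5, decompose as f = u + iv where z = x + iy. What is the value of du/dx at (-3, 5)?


Step 1: f(z) = 5(x+iy)^2 - 5(x+iy) + 5
Step 2: u = 5(x^2 - y^2) - 5x + 5
Step 3: u_x = 10x - 5
Step 4: At (-3, 5): u_x = -30 - 5 = -35

-35
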